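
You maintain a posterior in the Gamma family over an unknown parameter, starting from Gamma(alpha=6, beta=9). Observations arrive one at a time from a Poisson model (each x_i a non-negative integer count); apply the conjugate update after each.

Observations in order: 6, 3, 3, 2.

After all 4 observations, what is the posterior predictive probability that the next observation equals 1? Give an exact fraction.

obs 1: x=6 → posterior Gamma(12, 10)
obs 2: x=3 → posterior Gamma(15, 11)
obs 3: x=3 → posterior Gamma(18, 12)
obs 4: x=2 → posterior Gamma(20, 13)

95024818874403997194005/292838893988496805462016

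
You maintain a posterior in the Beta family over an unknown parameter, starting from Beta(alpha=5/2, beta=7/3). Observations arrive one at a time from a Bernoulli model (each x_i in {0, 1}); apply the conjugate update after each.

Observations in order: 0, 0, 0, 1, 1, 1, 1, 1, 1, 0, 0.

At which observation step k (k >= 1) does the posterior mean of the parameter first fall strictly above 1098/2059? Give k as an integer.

k = 7

obs 1: x=0 → posterior Beta(5/2, 10/3)
obs 2: x=0 → posterior Beta(5/2, 13/3)
obs 3: x=0 → posterior Beta(5/2, 16/3)
obs 4: x=1 → posterior Beta(7/2, 16/3)
obs 5: x=1 → posterior Beta(9/2, 16/3)
obs 6: x=1 → posterior Beta(11/2, 16/3)
obs 7: x=1 → posterior Beta(13/2, 16/3)
obs 8: x=1 → posterior Beta(15/2, 16/3)
obs 9: x=1 → posterior Beta(17/2, 16/3)
obs 10: x=0 → posterior Beta(17/2, 19/3)
obs 11: x=0 → posterior Beta(17/2, 22/3)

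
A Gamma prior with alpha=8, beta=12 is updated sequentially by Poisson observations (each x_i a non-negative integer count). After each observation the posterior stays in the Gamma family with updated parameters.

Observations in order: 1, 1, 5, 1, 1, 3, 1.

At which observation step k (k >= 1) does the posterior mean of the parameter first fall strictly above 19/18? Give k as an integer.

k = 6

obs 1: x=1 → posterior Gamma(9, 13)
obs 2: x=1 → posterior Gamma(10, 14)
obs 3: x=5 → posterior Gamma(15, 15)
obs 4: x=1 → posterior Gamma(16, 16)
obs 5: x=1 → posterior Gamma(17, 17)
obs 6: x=3 → posterior Gamma(20, 18)
obs 7: x=1 → posterior Gamma(21, 19)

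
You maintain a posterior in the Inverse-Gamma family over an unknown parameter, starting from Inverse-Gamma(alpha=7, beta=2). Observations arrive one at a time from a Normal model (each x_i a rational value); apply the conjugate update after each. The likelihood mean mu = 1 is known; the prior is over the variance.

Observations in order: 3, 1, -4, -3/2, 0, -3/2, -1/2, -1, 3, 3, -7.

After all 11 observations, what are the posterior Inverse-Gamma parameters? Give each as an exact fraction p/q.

alpha=25/2, beta=499/8

obs 1: x=3 → posterior Inverse-Gamma(15/2, 4)
obs 2: x=1 → posterior Inverse-Gamma(8, 4)
obs 3: x=-4 → posterior Inverse-Gamma(17/2, 33/2)
obs 4: x=-3/2 → posterior Inverse-Gamma(9, 157/8)
obs 5: x=0 → posterior Inverse-Gamma(19/2, 161/8)
obs 6: x=-3/2 → posterior Inverse-Gamma(10, 93/4)
obs 7: x=-1/2 → posterior Inverse-Gamma(21/2, 195/8)
obs 8: x=-1 → posterior Inverse-Gamma(11, 211/8)
obs 9: x=3 → posterior Inverse-Gamma(23/2, 227/8)
obs 10: x=3 → posterior Inverse-Gamma(12, 243/8)
obs 11: x=-7 → posterior Inverse-Gamma(25/2, 499/8)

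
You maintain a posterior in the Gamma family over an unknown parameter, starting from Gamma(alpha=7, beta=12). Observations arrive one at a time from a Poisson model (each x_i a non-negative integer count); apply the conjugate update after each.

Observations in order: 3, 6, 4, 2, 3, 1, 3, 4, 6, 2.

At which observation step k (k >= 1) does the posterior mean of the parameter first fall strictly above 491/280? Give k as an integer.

obs 1: x=3 → posterior Gamma(10, 13)
obs 2: x=6 → posterior Gamma(16, 14)
obs 3: x=4 → posterior Gamma(20, 15)
obs 4: x=2 → posterior Gamma(22, 16)
obs 5: x=3 → posterior Gamma(25, 17)
obs 6: x=1 → posterior Gamma(26, 18)
obs 7: x=3 → posterior Gamma(29, 19)
obs 8: x=4 → posterior Gamma(33, 20)
obs 9: x=6 → posterior Gamma(39, 21)
obs 10: x=2 → posterior Gamma(41, 22)

k = 9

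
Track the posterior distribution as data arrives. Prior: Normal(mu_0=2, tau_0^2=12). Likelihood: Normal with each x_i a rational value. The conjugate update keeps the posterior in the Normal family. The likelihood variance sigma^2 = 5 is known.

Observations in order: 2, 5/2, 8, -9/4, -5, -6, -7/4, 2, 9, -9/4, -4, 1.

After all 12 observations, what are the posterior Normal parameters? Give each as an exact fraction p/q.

obs 1: x=2 → posterior Normal(2, 60/17)
obs 2: x=5/2 → posterior Normal(64/29, 60/29)
obs 3: x=8 → posterior Normal(160/41, 60/41)
obs 4: x=-9/4 → posterior Normal(133/53, 60/53)
obs 5: x=-5 → posterior Normal(73/65, 12/13)
obs 6: x=-6 → posterior Normal(1/77, 60/77)
obs 7: x=-7/4 → posterior Normal(-20/89, 60/89)
obs 8: x=2 → posterior Normal(4/101, 60/101)
obs 9: x=9 → posterior Normal(112/113, 60/113)
obs 10: x=-9/4 → posterior Normal(17/25, 12/25)
obs 11: x=-4 → posterior Normal(37/137, 60/137)
obs 12: x=1 → posterior Normal(49/149, 60/149)

mu_0=49/149, tau_0^2=60/149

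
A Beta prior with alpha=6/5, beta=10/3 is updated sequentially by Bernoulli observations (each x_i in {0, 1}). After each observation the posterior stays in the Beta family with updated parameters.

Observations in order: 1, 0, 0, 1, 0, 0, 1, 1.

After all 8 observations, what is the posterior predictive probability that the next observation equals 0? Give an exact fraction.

obs 1: x=1 → posterior Beta(11/5, 10/3)
obs 2: x=0 → posterior Beta(11/5, 13/3)
obs 3: x=0 → posterior Beta(11/5, 16/3)
obs 4: x=1 → posterior Beta(16/5, 16/3)
obs 5: x=0 → posterior Beta(16/5, 19/3)
obs 6: x=0 → posterior Beta(16/5, 22/3)
obs 7: x=1 → posterior Beta(21/5, 22/3)
obs 8: x=1 → posterior Beta(26/5, 22/3)

55/94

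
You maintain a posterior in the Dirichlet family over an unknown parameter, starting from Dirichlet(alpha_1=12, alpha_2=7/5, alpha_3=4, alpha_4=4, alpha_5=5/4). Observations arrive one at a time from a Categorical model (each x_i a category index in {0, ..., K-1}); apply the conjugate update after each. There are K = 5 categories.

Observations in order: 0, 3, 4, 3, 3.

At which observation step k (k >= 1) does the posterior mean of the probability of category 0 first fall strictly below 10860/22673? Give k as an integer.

obs 1: x=0 → posterior Dirichlet(13, 7/5, 4, 4, 5/4)
obs 2: x=3 → posterior Dirichlet(13, 7/5, 4, 5, 5/4)
obs 3: x=4 → posterior Dirichlet(13, 7/5, 4, 5, 9/4)
obs 4: x=3 → posterior Dirichlet(13, 7/5, 4, 6, 9/4)
obs 5: x=3 → posterior Dirichlet(13, 7/5, 4, 7, 9/4)

k = 5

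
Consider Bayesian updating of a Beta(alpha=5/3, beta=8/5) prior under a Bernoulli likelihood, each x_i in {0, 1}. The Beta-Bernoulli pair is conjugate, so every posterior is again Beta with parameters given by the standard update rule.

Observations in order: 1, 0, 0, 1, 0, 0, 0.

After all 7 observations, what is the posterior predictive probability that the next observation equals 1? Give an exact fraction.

5/14

obs 1: x=1 → posterior Beta(8/3, 8/5)
obs 2: x=0 → posterior Beta(8/3, 13/5)
obs 3: x=0 → posterior Beta(8/3, 18/5)
obs 4: x=1 → posterior Beta(11/3, 18/5)
obs 5: x=0 → posterior Beta(11/3, 23/5)
obs 6: x=0 → posterior Beta(11/3, 28/5)
obs 7: x=0 → posterior Beta(11/3, 33/5)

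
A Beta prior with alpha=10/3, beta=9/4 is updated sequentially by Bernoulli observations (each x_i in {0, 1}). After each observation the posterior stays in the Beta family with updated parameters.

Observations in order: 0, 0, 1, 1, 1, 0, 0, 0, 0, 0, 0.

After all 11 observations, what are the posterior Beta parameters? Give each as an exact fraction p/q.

obs 1: x=0 → posterior Beta(10/3, 13/4)
obs 2: x=0 → posterior Beta(10/3, 17/4)
obs 3: x=1 → posterior Beta(13/3, 17/4)
obs 4: x=1 → posterior Beta(16/3, 17/4)
obs 5: x=1 → posterior Beta(19/3, 17/4)
obs 6: x=0 → posterior Beta(19/3, 21/4)
obs 7: x=0 → posterior Beta(19/3, 25/4)
obs 8: x=0 → posterior Beta(19/3, 29/4)
obs 9: x=0 → posterior Beta(19/3, 33/4)
obs 10: x=0 → posterior Beta(19/3, 37/4)
obs 11: x=0 → posterior Beta(19/3, 41/4)

alpha=19/3, beta=41/4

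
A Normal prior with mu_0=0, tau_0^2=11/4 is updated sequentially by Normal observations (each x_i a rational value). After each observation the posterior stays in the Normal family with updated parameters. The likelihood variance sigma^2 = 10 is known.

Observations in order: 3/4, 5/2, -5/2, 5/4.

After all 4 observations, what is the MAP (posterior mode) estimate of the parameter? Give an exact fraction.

11/42

obs 1: x=3/4 → posterior Normal(11/68, 110/51)
obs 2: x=5/2 → posterior Normal(143/248, 55/31)
obs 3: x=-5/2 → posterior Normal(33/292, 110/73)
obs 4: x=5/4 → posterior Normal(11/42, 55/42)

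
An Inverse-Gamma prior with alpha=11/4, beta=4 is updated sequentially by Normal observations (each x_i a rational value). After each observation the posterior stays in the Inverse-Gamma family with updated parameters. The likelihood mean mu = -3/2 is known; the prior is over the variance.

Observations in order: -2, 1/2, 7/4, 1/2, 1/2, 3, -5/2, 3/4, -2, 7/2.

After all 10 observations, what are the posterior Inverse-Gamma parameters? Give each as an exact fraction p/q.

obs 1: x=-2 → posterior Inverse-Gamma(13/4, 33/8)
obs 2: x=1/2 → posterior Inverse-Gamma(15/4, 49/8)
obs 3: x=7/4 → posterior Inverse-Gamma(17/4, 365/32)
obs 4: x=1/2 → posterior Inverse-Gamma(19/4, 429/32)
obs 5: x=1/2 → posterior Inverse-Gamma(21/4, 493/32)
obs 6: x=3 → posterior Inverse-Gamma(23/4, 817/32)
obs 7: x=-5/2 → posterior Inverse-Gamma(25/4, 833/32)
obs 8: x=3/4 → posterior Inverse-Gamma(27/4, 457/16)
obs 9: x=-2 → posterior Inverse-Gamma(29/4, 459/16)
obs 10: x=7/2 → posterior Inverse-Gamma(31/4, 659/16)

alpha=31/4, beta=659/16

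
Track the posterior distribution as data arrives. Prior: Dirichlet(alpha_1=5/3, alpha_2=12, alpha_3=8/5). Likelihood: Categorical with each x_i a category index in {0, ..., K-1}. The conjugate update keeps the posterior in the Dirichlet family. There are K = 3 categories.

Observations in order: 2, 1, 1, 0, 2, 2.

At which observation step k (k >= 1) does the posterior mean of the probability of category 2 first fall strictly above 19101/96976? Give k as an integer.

obs 1: x=2 → posterior Dirichlet(5/3, 12, 13/5)
obs 2: x=1 → posterior Dirichlet(5/3, 13, 13/5)
obs 3: x=1 → posterior Dirichlet(5/3, 14, 13/5)
obs 4: x=0 → posterior Dirichlet(8/3, 14, 13/5)
obs 5: x=2 → posterior Dirichlet(8/3, 14, 18/5)
obs 6: x=2 → posterior Dirichlet(8/3, 14, 23/5)

k = 6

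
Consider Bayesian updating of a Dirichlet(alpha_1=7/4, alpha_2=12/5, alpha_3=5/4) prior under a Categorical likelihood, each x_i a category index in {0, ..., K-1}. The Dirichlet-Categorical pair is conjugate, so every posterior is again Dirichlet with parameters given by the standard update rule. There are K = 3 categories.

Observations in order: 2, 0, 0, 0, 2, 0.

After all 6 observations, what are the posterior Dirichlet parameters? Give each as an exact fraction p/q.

alpha_1=23/4, alpha_2=12/5, alpha_3=13/4

obs 1: x=2 → posterior Dirichlet(7/4, 12/5, 9/4)
obs 2: x=0 → posterior Dirichlet(11/4, 12/5, 9/4)
obs 3: x=0 → posterior Dirichlet(15/4, 12/5, 9/4)
obs 4: x=0 → posterior Dirichlet(19/4, 12/5, 9/4)
obs 5: x=2 → posterior Dirichlet(19/4, 12/5, 13/4)
obs 6: x=0 → posterior Dirichlet(23/4, 12/5, 13/4)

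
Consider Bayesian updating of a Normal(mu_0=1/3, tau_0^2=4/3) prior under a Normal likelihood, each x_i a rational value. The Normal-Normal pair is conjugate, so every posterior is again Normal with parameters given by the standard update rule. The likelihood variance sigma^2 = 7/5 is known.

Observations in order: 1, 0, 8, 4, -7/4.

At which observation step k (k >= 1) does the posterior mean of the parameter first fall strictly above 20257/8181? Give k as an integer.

obs 1: x=1 → posterior Normal(27/41, 28/41)
obs 2: x=0 → posterior Normal(27/61, 28/61)
obs 3: x=8 → posterior Normal(187/81, 28/81)
obs 4: x=4 → posterior Normal(267/101, 28/101)
obs 5: x=-7/4 → posterior Normal(232/121, 28/121)

k = 4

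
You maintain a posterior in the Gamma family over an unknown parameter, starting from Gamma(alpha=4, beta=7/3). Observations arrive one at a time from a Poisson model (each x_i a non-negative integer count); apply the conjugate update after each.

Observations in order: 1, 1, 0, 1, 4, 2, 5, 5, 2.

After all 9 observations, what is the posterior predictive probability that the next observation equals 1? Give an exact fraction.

obs 1: x=1 → posterior Gamma(5, 10/3)
obs 2: x=1 → posterior Gamma(6, 13/3)
obs 3: x=0 → posterior Gamma(6, 16/3)
obs 4: x=1 → posterior Gamma(7, 19/3)
obs 5: x=4 → posterior Gamma(11, 22/3)
obs 6: x=2 → posterior Gamma(13, 25/3)
obs 7: x=5 → posterior Gamma(18, 28/3)
obs 8: x=5 → posterior Gamma(23, 31/3)
obs 9: x=2 → posterior Gamma(25, 34/3)

14522259382873532094957452503062203596800/59325966985223687799599734398071581327609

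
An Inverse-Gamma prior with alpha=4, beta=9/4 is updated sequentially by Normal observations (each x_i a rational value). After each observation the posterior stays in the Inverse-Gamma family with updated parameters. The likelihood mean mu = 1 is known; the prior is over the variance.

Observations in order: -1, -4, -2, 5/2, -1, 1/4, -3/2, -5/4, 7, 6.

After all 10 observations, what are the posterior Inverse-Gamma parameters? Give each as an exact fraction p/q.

alpha=9, beta=973/16

obs 1: x=-1 → posterior Inverse-Gamma(9/2, 17/4)
obs 2: x=-4 → posterior Inverse-Gamma(5, 67/4)
obs 3: x=-2 → posterior Inverse-Gamma(11/2, 85/4)
obs 4: x=5/2 → posterior Inverse-Gamma(6, 179/8)
obs 5: x=-1 → posterior Inverse-Gamma(13/2, 195/8)
obs 6: x=1/4 → posterior Inverse-Gamma(7, 789/32)
obs 7: x=-3/2 → posterior Inverse-Gamma(15/2, 889/32)
obs 8: x=-5/4 → posterior Inverse-Gamma(8, 485/16)
obs 9: x=7 → posterior Inverse-Gamma(17/2, 773/16)
obs 10: x=6 → posterior Inverse-Gamma(9, 973/16)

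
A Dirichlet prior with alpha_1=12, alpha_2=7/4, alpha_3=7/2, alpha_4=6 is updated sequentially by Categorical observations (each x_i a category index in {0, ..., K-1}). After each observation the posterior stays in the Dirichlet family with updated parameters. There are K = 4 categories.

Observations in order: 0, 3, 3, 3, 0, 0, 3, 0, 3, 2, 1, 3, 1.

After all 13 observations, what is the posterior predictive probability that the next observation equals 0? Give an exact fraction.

64/145

obs 1: x=0 → posterior Dirichlet(13, 7/4, 7/2, 6)
obs 2: x=3 → posterior Dirichlet(13, 7/4, 7/2, 7)
obs 3: x=3 → posterior Dirichlet(13, 7/4, 7/2, 8)
obs 4: x=3 → posterior Dirichlet(13, 7/4, 7/2, 9)
obs 5: x=0 → posterior Dirichlet(14, 7/4, 7/2, 9)
obs 6: x=0 → posterior Dirichlet(15, 7/4, 7/2, 9)
obs 7: x=3 → posterior Dirichlet(15, 7/4, 7/2, 10)
obs 8: x=0 → posterior Dirichlet(16, 7/4, 7/2, 10)
obs 9: x=3 → posterior Dirichlet(16, 7/4, 7/2, 11)
obs 10: x=2 → posterior Dirichlet(16, 7/4, 9/2, 11)
obs 11: x=1 → posterior Dirichlet(16, 11/4, 9/2, 11)
obs 12: x=3 → posterior Dirichlet(16, 11/4, 9/2, 12)
obs 13: x=1 → posterior Dirichlet(16, 15/4, 9/2, 12)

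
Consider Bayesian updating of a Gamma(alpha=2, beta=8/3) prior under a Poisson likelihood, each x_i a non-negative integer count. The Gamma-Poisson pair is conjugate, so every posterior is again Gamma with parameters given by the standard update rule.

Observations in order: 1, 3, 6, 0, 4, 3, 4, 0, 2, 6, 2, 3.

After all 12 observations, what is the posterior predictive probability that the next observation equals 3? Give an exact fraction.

obs 1: x=1 → posterior Gamma(3, 11/3)
obs 2: x=3 → posterior Gamma(6, 14/3)
obs 3: x=6 → posterior Gamma(12, 17/3)
obs 4: x=0 → posterior Gamma(12, 20/3)
obs 5: x=4 → posterior Gamma(16, 23/3)
obs 6: x=3 → posterior Gamma(19, 26/3)
obs 7: x=4 → posterior Gamma(23, 29/3)
obs 8: x=0 → posterior Gamma(23, 32/3)
obs 9: x=2 → posterior Gamma(25, 35/3)
obs 10: x=6 → posterior Gamma(31, 38/3)
obs 11: x=2 → posterior Gamma(33, 41/3)
obs 12: x=3 → posterior Gamma(36, 44/3)

33250385799782226189193568674811341033233225176595481880671813632/162860760888326175933842030791579027534767171370296750224384264783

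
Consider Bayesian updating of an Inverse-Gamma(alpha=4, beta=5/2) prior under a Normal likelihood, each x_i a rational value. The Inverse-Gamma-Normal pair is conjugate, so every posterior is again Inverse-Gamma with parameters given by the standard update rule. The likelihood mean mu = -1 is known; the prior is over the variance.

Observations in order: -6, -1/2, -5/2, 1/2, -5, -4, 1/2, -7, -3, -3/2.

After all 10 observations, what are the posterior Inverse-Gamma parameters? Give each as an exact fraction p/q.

obs 1: x=-6 → posterior Inverse-Gamma(9/2, 15)
obs 2: x=-1/2 → posterior Inverse-Gamma(5, 121/8)
obs 3: x=-5/2 → posterior Inverse-Gamma(11/2, 65/4)
obs 4: x=1/2 → posterior Inverse-Gamma(6, 139/8)
obs 5: x=-5 → posterior Inverse-Gamma(13/2, 203/8)
obs 6: x=-4 → posterior Inverse-Gamma(7, 239/8)
obs 7: x=1/2 → posterior Inverse-Gamma(15/2, 31)
obs 8: x=-7 → posterior Inverse-Gamma(8, 49)
obs 9: x=-3 → posterior Inverse-Gamma(17/2, 51)
obs 10: x=-3/2 → posterior Inverse-Gamma(9, 409/8)

alpha=9, beta=409/8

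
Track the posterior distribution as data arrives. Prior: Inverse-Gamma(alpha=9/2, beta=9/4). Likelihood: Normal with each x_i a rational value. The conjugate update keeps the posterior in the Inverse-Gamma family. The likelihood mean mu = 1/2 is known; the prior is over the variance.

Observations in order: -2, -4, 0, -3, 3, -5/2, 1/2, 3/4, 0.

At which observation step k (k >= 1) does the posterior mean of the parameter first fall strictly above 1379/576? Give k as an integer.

obs 1: x=-2 → posterior Inverse-Gamma(5, 43/8)
obs 2: x=-4 → posterior Inverse-Gamma(11/2, 31/2)
obs 3: x=0 → posterior Inverse-Gamma(6, 125/8)
obs 4: x=-3 → posterior Inverse-Gamma(13/2, 87/4)
obs 5: x=3 → posterior Inverse-Gamma(7, 199/8)
obs 6: x=-5/2 → posterior Inverse-Gamma(15/2, 235/8)
obs 7: x=1/2 → posterior Inverse-Gamma(8, 235/8)
obs 8: x=3/4 → posterior Inverse-Gamma(17/2, 941/32)
obs 9: x=0 → posterior Inverse-Gamma(9, 945/32)

k = 2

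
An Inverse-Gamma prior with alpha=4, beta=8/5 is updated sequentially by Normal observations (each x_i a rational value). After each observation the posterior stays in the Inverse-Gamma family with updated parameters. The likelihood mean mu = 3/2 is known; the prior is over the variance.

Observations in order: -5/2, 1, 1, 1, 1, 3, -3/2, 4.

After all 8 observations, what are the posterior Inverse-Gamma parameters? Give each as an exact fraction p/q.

obs 1: x=-5/2 → posterior Inverse-Gamma(9/2, 48/5)
obs 2: x=1 → posterior Inverse-Gamma(5, 389/40)
obs 3: x=1 → posterior Inverse-Gamma(11/2, 197/20)
obs 4: x=1 → posterior Inverse-Gamma(6, 399/40)
obs 5: x=1 → posterior Inverse-Gamma(13/2, 101/10)
obs 6: x=3 → posterior Inverse-Gamma(7, 449/40)
obs 7: x=-3/2 → posterior Inverse-Gamma(15/2, 629/40)
obs 8: x=4 → posterior Inverse-Gamma(8, 377/20)

alpha=8, beta=377/20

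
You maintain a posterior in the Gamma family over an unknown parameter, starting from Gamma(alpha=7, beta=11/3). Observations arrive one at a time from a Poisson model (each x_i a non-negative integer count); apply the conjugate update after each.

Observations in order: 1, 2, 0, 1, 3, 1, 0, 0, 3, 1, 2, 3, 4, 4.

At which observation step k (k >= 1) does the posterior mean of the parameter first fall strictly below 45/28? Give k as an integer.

k = 3

obs 1: x=1 → posterior Gamma(8, 14/3)
obs 2: x=2 → posterior Gamma(10, 17/3)
obs 3: x=0 → posterior Gamma(10, 20/3)
obs 4: x=1 → posterior Gamma(11, 23/3)
obs 5: x=3 → posterior Gamma(14, 26/3)
obs 6: x=1 → posterior Gamma(15, 29/3)
obs 7: x=0 → posterior Gamma(15, 32/3)
obs 8: x=0 → posterior Gamma(15, 35/3)
obs 9: x=3 → posterior Gamma(18, 38/3)
obs 10: x=1 → posterior Gamma(19, 41/3)
obs 11: x=2 → posterior Gamma(21, 44/3)
obs 12: x=3 → posterior Gamma(24, 47/3)
obs 13: x=4 → posterior Gamma(28, 50/3)
obs 14: x=4 → posterior Gamma(32, 53/3)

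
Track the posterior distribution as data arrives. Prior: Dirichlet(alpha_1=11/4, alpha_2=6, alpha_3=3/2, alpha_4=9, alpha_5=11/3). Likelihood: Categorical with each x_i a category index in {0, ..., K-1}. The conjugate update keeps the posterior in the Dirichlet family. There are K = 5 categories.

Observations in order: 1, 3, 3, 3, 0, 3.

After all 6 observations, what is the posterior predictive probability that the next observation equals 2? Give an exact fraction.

18/347

obs 1: x=1 → posterior Dirichlet(11/4, 7, 3/2, 9, 11/3)
obs 2: x=3 → posterior Dirichlet(11/4, 7, 3/2, 10, 11/3)
obs 3: x=3 → posterior Dirichlet(11/4, 7, 3/2, 11, 11/3)
obs 4: x=3 → posterior Dirichlet(11/4, 7, 3/2, 12, 11/3)
obs 5: x=0 → posterior Dirichlet(15/4, 7, 3/2, 12, 11/3)
obs 6: x=3 → posterior Dirichlet(15/4, 7, 3/2, 13, 11/3)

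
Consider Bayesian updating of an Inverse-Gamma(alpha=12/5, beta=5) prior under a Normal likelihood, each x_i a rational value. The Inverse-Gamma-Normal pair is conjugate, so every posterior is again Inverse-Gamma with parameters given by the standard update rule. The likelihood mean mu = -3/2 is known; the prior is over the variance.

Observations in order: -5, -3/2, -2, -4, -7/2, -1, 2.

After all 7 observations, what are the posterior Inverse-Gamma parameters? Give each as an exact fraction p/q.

obs 1: x=-5 → posterior Inverse-Gamma(29/10, 89/8)
obs 2: x=-3/2 → posterior Inverse-Gamma(17/5, 89/8)
obs 3: x=-2 → posterior Inverse-Gamma(39/10, 45/4)
obs 4: x=-4 → posterior Inverse-Gamma(22/5, 115/8)
obs 5: x=-7/2 → posterior Inverse-Gamma(49/10, 131/8)
obs 6: x=-1 → posterior Inverse-Gamma(27/5, 33/2)
obs 7: x=2 → posterior Inverse-Gamma(59/10, 181/8)

alpha=59/10, beta=181/8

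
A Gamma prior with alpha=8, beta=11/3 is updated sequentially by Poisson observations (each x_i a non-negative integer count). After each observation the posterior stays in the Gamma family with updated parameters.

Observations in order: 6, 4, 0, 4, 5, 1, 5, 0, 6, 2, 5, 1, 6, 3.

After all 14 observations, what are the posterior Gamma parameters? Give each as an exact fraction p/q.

obs 1: x=6 → posterior Gamma(14, 14/3)
obs 2: x=4 → posterior Gamma(18, 17/3)
obs 3: x=0 → posterior Gamma(18, 20/3)
obs 4: x=4 → posterior Gamma(22, 23/3)
obs 5: x=5 → posterior Gamma(27, 26/3)
obs 6: x=1 → posterior Gamma(28, 29/3)
obs 7: x=5 → posterior Gamma(33, 32/3)
obs 8: x=0 → posterior Gamma(33, 35/3)
obs 9: x=6 → posterior Gamma(39, 38/3)
obs 10: x=2 → posterior Gamma(41, 41/3)
obs 11: x=5 → posterior Gamma(46, 44/3)
obs 12: x=1 → posterior Gamma(47, 47/3)
obs 13: x=6 → posterior Gamma(53, 50/3)
obs 14: x=3 → posterior Gamma(56, 53/3)

alpha=56, beta=53/3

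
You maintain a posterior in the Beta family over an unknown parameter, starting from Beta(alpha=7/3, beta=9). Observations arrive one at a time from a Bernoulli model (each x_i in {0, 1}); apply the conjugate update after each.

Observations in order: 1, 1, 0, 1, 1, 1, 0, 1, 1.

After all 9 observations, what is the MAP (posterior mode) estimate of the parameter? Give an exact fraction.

obs 1: x=1 → posterior Beta(10/3, 9)
obs 2: x=1 → posterior Beta(13/3, 9)
obs 3: x=0 → posterior Beta(13/3, 10)
obs 4: x=1 → posterior Beta(16/3, 10)
obs 5: x=1 → posterior Beta(19/3, 10)
obs 6: x=1 → posterior Beta(22/3, 10)
obs 7: x=0 → posterior Beta(22/3, 11)
obs 8: x=1 → posterior Beta(25/3, 11)
obs 9: x=1 → posterior Beta(28/3, 11)

5/11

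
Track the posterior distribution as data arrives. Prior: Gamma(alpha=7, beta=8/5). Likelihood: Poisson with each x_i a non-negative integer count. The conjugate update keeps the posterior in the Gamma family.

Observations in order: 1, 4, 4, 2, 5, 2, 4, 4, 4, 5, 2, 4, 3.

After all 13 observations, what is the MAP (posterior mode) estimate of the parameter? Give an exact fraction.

250/73

obs 1: x=1 → posterior Gamma(8, 13/5)
obs 2: x=4 → posterior Gamma(12, 18/5)
obs 3: x=4 → posterior Gamma(16, 23/5)
obs 4: x=2 → posterior Gamma(18, 28/5)
obs 5: x=5 → posterior Gamma(23, 33/5)
obs 6: x=2 → posterior Gamma(25, 38/5)
obs 7: x=4 → posterior Gamma(29, 43/5)
obs 8: x=4 → posterior Gamma(33, 48/5)
obs 9: x=4 → posterior Gamma(37, 53/5)
obs 10: x=5 → posterior Gamma(42, 58/5)
obs 11: x=2 → posterior Gamma(44, 63/5)
obs 12: x=4 → posterior Gamma(48, 68/5)
obs 13: x=3 → posterior Gamma(51, 73/5)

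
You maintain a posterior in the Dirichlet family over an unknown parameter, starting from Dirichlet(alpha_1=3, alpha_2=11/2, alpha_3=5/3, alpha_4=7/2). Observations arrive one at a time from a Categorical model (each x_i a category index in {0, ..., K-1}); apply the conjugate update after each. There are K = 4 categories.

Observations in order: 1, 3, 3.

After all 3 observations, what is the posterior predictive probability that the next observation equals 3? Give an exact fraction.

33/100

obs 1: x=1 → posterior Dirichlet(3, 13/2, 5/3, 7/2)
obs 2: x=3 → posterior Dirichlet(3, 13/2, 5/3, 9/2)
obs 3: x=3 → posterior Dirichlet(3, 13/2, 5/3, 11/2)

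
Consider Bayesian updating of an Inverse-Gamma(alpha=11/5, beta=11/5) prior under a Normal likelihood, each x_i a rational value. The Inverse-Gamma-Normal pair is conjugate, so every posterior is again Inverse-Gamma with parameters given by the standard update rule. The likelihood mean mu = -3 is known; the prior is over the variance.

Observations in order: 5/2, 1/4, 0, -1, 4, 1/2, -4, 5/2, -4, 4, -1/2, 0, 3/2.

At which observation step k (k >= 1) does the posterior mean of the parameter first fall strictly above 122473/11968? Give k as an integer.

k = 2

obs 1: x=5/2 → posterior Inverse-Gamma(27/10, 693/40)
obs 2: x=1/4 → posterior Inverse-Gamma(16/5, 3617/160)
obs 3: x=0 → posterior Inverse-Gamma(37/10, 4337/160)
obs 4: x=-1 → posterior Inverse-Gamma(21/5, 4657/160)
obs 5: x=4 → posterior Inverse-Gamma(47/10, 8577/160)
obs 6: x=1/2 → posterior Inverse-Gamma(26/5, 9557/160)
obs 7: x=-4 → posterior Inverse-Gamma(57/10, 9637/160)
obs 8: x=5/2 → posterior Inverse-Gamma(31/5, 12057/160)
obs 9: x=-4 → posterior Inverse-Gamma(67/10, 12137/160)
obs 10: x=4 → posterior Inverse-Gamma(36/5, 16057/160)
obs 11: x=-1/2 → posterior Inverse-Gamma(77/10, 16557/160)
obs 12: x=0 → posterior Inverse-Gamma(41/5, 17277/160)
obs 13: x=3/2 → posterior Inverse-Gamma(87/10, 18897/160)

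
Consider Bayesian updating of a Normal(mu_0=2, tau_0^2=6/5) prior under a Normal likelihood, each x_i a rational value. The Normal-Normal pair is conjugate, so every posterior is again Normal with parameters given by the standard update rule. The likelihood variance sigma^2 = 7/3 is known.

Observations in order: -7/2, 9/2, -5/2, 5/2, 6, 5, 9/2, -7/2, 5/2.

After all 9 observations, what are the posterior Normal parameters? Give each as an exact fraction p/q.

mu_0=349/197, tau_0^2=42/197

obs 1: x=-7/2 → posterior Normal(7/53, 42/53)
obs 2: x=9/2 → posterior Normal(88/71, 42/71)
obs 3: x=-5/2 → posterior Normal(43/89, 42/89)
obs 4: x=5/2 → posterior Normal(88/107, 42/107)
obs 5: x=6 → posterior Normal(196/125, 42/125)
obs 6: x=5 → posterior Normal(2, 42/143)
obs 7: x=9/2 → posterior Normal(367/161, 6/23)
obs 8: x=-7/2 → posterior Normal(304/179, 42/179)
obs 9: x=5/2 → posterior Normal(349/197, 42/197)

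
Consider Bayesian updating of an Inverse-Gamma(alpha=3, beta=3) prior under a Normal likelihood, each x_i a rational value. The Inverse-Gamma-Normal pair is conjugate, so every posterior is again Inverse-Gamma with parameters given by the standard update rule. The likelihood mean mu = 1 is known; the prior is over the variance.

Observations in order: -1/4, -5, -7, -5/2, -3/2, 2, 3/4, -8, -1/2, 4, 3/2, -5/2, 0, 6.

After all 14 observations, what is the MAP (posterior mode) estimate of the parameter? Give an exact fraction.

obs 1: x=-1/4 → posterior Inverse-Gamma(7/2, 121/32)
obs 2: x=-5 → posterior Inverse-Gamma(4, 697/32)
obs 3: x=-7 → posterior Inverse-Gamma(9/2, 1721/32)
obs 4: x=-5/2 → posterior Inverse-Gamma(5, 1917/32)
obs 5: x=-3/2 → posterior Inverse-Gamma(11/2, 2017/32)
obs 6: x=2 → posterior Inverse-Gamma(6, 2033/32)
obs 7: x=3/4 → posterior Inverse-Gamma(13/2, 1017/16)
obs 8: x=-8 → posterior Inverse-Gamma(7, 1665/16)
obs 9: x=-1/2 → posterior Inverse-Gamma(15/2, 1683/16)
obs 10: x=4 → posterior Inverse-Gamma(8, 1755/16)
obs 11: x=3/2 → posterior Inverse-Gamma(17/2, 1757/16)
obs 12: x=-5/2 → posterior Inverse-Gamma(9, 1855/16)
obs 13: x=0 → posterior Inverse-Gamma(19/2, 1863/16)
obs 14: x=6 → posterior Inverse-Gamma(10, 2063/16)

2063/176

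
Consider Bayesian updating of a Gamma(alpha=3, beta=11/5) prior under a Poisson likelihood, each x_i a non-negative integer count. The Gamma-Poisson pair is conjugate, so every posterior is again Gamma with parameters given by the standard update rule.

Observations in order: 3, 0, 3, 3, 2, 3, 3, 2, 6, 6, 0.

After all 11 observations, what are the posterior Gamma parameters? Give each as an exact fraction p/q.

obs 1: x=3 → posterior Gamma(6, 16/5)
obs 2: x=0 → posterior Gamma(6, 21/5)
obs 3: x=3 → posterior Gamma(9, 26/5)
obs 4: x=3 → posterior Gamma(12, 31/5)
obs 5: x=2 → posterior Gamma(14, 36/5)
obs 6: x=3 → posterior Gamma(17, 41/5)
obs 7: x=3 → posterior Gamma(20, 46/5)
obs 8: x=2 → posterior Gamma(22, 51/5)
obs 9: x=6 → posterior Gamma(28, 56/5)
obs 10: x=6 → posterior Gamma(34, 61/5)
obs 11: x=0 → posterior Gamma(34, 66/5)

alpha=34, beta=66/5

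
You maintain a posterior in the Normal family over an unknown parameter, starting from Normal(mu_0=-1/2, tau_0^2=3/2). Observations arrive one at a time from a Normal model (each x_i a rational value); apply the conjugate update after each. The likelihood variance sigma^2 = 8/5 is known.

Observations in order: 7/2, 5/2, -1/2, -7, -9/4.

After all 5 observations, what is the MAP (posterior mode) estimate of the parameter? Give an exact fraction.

obs 1: x=7/2 → posterior Normal(89/62, 24/31)
obs 2: x=5/2 → posterior Normal(41/23, 12/23)
obs 3: x=-1/2 → posterior Normal(149/122, 24/61)
obs 4: x=-7 → posterior Normal(-61/152, 6/19)
obs 5: x=-9/4 → posterior Normal(-257/364, 24/91)

-257/364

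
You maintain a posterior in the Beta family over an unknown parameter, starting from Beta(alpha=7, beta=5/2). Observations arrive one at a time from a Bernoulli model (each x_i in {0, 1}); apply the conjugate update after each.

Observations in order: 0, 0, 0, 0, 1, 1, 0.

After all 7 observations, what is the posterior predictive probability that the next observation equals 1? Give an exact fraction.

obs 1: x=0 → posterior Beta(7, 7/2)
obs 2: x=0 → posterior Beta(7, 9/2)
obs 3: x=0 → posterior Beta(7, 11/2)
obs 4: x=0 → posterior Beta(7, 13/2)
obs 5: x=1 → posterior Beta(8, 13/2)
obs 6: x=1 → posterior Beta(9, 13/2)
obs 7: x=0 → posterior Beta(9, 15/2)

6/11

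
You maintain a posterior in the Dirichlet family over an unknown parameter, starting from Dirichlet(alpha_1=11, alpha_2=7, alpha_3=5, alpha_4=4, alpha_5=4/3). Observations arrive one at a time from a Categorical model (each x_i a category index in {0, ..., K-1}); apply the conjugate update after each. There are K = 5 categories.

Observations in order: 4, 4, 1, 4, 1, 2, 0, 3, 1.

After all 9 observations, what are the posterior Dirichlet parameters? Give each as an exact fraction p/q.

obs 1: x=4 → posterior Dirichlet(11, 7, 5, 4, 7/3)
obs 2: x=4 → posterior Dirichlet(11, 7, 5, 4, 10/3)
obs 3: x=1 → posterior Dirichlet(11, 8, 5, 4, 10/3)
obs 4: x=4 → posterior Dirichlet(11, 8, 5, 4, 13/3)
obs 5: x=1 → posterior Dirichlet(11, 9, 5, 4, 13/3)
obs 6: x=2 → posterior Dirichlet(11, 9, 6, 4, 13/3)
obs 7: x=0 → posterior Dirichlet(12, 9, 6, 4, 13/3)
obs 8: x=3 → posterior Dirichlet(12, 9, 6, 5, 13/3)
obs 9: x=1 → posterior Dirichlet(12, 10, 6, 5, 13/3)

alpha_1=12, alpha_2=10, alpha_3=6, alpha_4=5, alpha_5=13/3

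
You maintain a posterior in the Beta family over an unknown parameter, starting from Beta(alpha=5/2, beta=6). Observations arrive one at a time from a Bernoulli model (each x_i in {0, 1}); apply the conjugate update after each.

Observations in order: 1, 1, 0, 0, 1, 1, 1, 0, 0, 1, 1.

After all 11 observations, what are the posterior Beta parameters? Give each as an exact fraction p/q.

obs 1: x=1 → posterior Beta(7/2, 6)
obs 2: x=1 → posterior Beta(9/2, 6)
obs 3: x=0 → posterior Beta(9/2, 7)
obs 4: x=0 → posterior Beta(9/2, 8)
obs 5: x=1 → posterior Beta(11/2, 8)
obs 6: x=1 → posterior Beta(13/2, 8)
obs 7: x=1 → posterior Beta(15/2, 8)
obs 8: x=0 → posterior Beta(15/2, 9)
obs 9: x=0 → posterior Beta(15/2, 10)
obs 10: x=1 → posterior Beta(17/2, 10)
obs 11: x=1 → posterior Beta(19/2, 10)

alpha=19/2, beta=10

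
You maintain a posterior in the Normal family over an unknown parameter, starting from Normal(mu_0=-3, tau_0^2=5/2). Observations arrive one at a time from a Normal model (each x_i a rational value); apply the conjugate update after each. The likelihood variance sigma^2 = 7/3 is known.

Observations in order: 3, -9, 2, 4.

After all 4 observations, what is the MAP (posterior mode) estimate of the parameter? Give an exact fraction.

-21/37

obs 1: x=3 → posterior Normal(3/29, 35/29)
obs 2: x=-9 → posterior Normal(-3, 35/44)
obs 3: x=2 → posterior Normal(-102/59, 35/59)
obs 4: x=4 → posterior Normal(-21/37, 35/74)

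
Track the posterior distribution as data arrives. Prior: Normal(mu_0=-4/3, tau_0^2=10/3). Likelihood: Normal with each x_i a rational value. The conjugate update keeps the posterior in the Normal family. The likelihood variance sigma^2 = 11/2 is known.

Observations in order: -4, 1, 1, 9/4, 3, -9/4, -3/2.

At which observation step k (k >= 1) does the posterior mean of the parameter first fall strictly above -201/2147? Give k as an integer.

k = 5

obs 1: x=-4 → posterior Normal(-124/53, 110/53)
obs 2: x=1 → posterior Normal(-104/73, 110/73)
obs 3: x=1 → posterior Normal(-28/31, 110/93)
obs 4: x=9/4 → posterior Normal(-39/113, 110/113)
obs 5: x=3 → posterior Normal(3/19, 110/133)
obs 6: x=-9/4 → posterior Normal(-8/51, 110/153)
obs 7: x=-3/2 → posterior Normal(-54/173, 110/173)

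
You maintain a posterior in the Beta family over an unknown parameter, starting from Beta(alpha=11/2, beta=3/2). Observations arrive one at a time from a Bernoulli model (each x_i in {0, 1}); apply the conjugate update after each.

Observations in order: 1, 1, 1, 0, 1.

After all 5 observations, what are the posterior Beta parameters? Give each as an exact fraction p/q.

obs 1: x=1 → posterior Beta(13/2, 3/2)
obs 2: x=1 → posterior Beta(15/2, 3/2)
obs 3: x=1 → posterior Beta(17/2, 3/2)
obs 4: x=0 → posterior Beta(17/2, 5/2)
obs 5: x=1 → posterior Beta(19/2, 5/2)

alpha=19/2, beta=5/2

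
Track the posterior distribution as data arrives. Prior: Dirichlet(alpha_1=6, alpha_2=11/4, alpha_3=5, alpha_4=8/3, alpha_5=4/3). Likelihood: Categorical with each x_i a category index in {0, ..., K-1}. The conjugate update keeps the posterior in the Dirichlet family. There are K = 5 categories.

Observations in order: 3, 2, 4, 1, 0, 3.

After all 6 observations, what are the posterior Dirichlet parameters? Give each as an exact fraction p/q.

alpha_1=7, alpha_2=15/4, alpha_3=6, alpha_4=14/3, alpha_5=7/3

obs 1: x=3 → posterior Dirichlet(6, 11/4, 5, 11/3, 4/3)
obs 2: x=2 → posterior Dirichlet(6, 11/4, 6, 11/3, 4/3)
obs 3: x=4 → posterior Dirichlet(6, 11/4, 6, 11/3, 7/3)
obs 4: x=1 → posterior Dirichlet(6, 15/4, 6, 11/3, 7/3)
obs 5: x=0 → posterior Dirichlet(7, 15/4, 6, 11/3, 7/3)
obs 6: x=3 → posterior Dirichlet(7, 15/4, 6, 14/3, 7/3)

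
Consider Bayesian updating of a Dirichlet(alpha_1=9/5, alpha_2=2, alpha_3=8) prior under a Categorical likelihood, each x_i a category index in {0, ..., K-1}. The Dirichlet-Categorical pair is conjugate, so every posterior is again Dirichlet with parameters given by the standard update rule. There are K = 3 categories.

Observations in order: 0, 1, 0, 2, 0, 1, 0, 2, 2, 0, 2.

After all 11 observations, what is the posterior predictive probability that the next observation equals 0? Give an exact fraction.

17/57

obs 1: x=0 → posterior Dirichlet(14/5, 2, 8)
obs 2: x=1 → posterior Dirichlet(14/5, 3, 8)
obs 3: x=0 → posterior Dirichlet(19/5, 3, 8)
obs 4: x=2 → posterior Dirichlet(19/5, 3, 9)
obs 5: x=0 → posterior Dirichlet(24/5, 3, 9)
obs 6: x=1 → posterior Dirichlet(24/5, 4, 9)
obs 7: x=0 → posterior Dirichlet(29/5, 4, 9)
obs 8: x=2 → posterior Dirichlet(29/5, 4, 10)
obs 9: x=2 → posterior Dirichlet(29/5, 4, 11)
obs 10: x=0 → posterior Dirichlet(34/5, 4, 11)
obs 11: x=2 → posterior Dirichlet(34/5, 4, 12)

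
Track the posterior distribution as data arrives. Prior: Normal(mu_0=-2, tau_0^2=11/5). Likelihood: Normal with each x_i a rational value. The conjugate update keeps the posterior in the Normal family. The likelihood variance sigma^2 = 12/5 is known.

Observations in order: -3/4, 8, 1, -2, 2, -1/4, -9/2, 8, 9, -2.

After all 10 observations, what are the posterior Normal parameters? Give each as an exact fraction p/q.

mu_0=359/244, tau_0^2=66/305

obs 1: x=-3/4 → posterior Normal(-129/92, 132/115)
obs 2: x=8 → posterior Normal(223/136, 66/85)
obs 3: x=1 → posterior Normal(89/60, 44/75)
obs 4: x=-2 → posterior Normal(179/224, 33/70)
obs 5: x=2 → posterior Normal(267/268, 132/335)
obs 6: x=-1/4 → posterior Normal(32/39, 22/65)
obs 7: x=-9/2 → posterior Normal(29/178, 132/445)
obs 8: x=8 → posterior Normal(41/40, 33/125)
obs 9: x=9 → posterior Normal(403/222, 44/185)
obs 10: x=-2 → posterior Normal(359/244, 66/305)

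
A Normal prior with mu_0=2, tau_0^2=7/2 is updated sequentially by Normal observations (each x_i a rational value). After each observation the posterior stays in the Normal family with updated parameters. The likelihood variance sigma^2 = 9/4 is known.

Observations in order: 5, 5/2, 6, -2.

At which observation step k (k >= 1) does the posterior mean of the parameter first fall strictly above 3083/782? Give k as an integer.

k = 3

obs 1: x=5 → posterior Normal(88/23, 63/46)
obs 2: x=5/2 → posterior Normal(123/37, 63/74)
obs 3: x=6 → posterior Normal(69/17, 21/34)
obs 4: x=-2 → posterior Normal(179/65, 63/130)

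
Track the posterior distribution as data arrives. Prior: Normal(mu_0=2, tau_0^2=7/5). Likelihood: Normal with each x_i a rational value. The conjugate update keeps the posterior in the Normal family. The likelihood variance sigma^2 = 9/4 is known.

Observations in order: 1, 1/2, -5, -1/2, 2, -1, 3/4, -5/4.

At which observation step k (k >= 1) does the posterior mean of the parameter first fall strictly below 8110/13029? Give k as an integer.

k = 3

obs 1: x=1 → posterior Normal(118/73, 63/73)
obs 2: x=1/2 → posterior Normal(132/101, 63/101)
obs 3: x=-5 → posterior Normal(-8/129, 21/43)
obs 4: x=-1/2 → posterior Normal(-22/157, 63/157)
obs 5: x=2 → posterior Normal(34/185, 63/185)
obs 6: x=-1 → posterior Normal(2/71, 21/71)
obs 7: x=3/4 → posterior Normal(27/241, 63/241)
obs 8: x=-5/4 → posterior Normal(-8/269, 63/269)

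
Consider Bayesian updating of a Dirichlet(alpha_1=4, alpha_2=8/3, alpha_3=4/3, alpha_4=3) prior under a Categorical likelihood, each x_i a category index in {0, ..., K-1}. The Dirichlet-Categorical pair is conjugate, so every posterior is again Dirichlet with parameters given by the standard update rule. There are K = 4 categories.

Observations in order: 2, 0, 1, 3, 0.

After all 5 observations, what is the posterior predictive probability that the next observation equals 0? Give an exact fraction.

3/8

obs 1: x=2 → posterior Dirichlet(4, 8/3, 7/3, 3)
obs 2: x=0 → posterior Dirichlet(5, 8/3, 7/3, 3)
obs 3: x=1 → posterior Dirichlet(5, 11/3, 7/3, 3)
obs 4: x=3 → posterior Dirichlet(5, 11/3, 7/3, 4)
obs 5: x=0 → posterior Dirichlet(6, 11/3, 7/3, 4)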